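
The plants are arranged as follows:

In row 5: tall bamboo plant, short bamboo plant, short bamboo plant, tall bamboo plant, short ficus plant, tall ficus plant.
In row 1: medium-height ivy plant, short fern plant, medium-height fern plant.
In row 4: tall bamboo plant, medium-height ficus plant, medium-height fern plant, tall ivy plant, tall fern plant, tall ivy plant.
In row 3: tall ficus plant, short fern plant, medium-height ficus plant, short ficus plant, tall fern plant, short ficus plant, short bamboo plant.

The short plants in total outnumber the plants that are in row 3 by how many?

1

short plants: 8.
plants in row 3: 7.
8 − 7 = 1.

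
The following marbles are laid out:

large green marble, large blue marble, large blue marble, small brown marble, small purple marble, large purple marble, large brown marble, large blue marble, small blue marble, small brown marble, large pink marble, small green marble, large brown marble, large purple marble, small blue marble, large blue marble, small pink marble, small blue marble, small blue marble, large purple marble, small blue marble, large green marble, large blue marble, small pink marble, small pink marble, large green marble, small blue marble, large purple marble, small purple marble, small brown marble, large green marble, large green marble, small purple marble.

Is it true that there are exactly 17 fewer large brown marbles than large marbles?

|large brown marbles| = 2.
|large marbles| = 17.
The claim requires 17 − 2 (= 15) to equal 17, which does not hold.

False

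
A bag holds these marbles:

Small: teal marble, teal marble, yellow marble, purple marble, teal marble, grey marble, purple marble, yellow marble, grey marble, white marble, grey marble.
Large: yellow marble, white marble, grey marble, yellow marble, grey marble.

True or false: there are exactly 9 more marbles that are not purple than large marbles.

|marbles that are not purple| = 14.
|large marbles| = 5.
The claim requires 14 − 5 (= 9) to equal 9, which holds.

True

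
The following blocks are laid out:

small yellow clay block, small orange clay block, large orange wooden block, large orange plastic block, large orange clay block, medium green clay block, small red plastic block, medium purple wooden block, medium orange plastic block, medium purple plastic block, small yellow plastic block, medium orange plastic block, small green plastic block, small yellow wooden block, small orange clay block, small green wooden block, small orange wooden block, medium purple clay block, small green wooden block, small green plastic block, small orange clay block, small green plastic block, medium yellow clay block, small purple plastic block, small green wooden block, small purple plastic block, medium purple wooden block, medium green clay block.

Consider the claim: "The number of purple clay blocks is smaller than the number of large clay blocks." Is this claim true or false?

False

purple clay blocks: 1.
large clay blocks: 1.
The claim requires 1 < 1, which does not hold.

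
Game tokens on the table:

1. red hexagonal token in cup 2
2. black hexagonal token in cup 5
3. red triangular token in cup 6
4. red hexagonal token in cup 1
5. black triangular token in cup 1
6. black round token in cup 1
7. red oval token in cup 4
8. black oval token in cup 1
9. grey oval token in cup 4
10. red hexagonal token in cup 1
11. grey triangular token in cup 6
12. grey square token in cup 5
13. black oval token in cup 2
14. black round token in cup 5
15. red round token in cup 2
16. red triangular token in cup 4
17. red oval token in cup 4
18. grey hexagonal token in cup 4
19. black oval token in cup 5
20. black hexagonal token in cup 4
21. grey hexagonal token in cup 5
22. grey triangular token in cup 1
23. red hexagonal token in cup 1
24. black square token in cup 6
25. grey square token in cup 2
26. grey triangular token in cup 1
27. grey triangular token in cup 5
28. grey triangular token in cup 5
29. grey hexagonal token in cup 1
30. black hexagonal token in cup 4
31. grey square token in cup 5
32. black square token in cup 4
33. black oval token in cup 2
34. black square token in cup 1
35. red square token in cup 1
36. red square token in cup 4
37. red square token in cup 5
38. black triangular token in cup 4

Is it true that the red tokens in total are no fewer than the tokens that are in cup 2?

red tokens: 12.
tokens in cup 2: 5.
The claim requires 12 ≥ 5, which holds.

True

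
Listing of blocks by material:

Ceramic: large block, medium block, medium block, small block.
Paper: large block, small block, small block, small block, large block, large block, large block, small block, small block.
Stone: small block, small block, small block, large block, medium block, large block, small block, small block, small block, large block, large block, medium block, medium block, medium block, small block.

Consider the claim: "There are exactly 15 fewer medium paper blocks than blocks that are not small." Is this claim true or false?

medium paper blocks: 0.
blocks that are not small: 15.
The claim requires 15 − 0 (= 15) to equal 15, which holds.

True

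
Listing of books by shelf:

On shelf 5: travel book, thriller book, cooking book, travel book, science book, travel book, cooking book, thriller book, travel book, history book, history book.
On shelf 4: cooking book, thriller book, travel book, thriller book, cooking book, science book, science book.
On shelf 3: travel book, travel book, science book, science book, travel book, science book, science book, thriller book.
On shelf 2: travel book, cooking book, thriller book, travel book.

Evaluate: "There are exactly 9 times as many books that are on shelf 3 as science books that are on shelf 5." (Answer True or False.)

There are 8 books on shelf 3.
There is 1 science book on shelf 5.
The claim requires 8 = 9 × 1 = 9, which does not hold.

False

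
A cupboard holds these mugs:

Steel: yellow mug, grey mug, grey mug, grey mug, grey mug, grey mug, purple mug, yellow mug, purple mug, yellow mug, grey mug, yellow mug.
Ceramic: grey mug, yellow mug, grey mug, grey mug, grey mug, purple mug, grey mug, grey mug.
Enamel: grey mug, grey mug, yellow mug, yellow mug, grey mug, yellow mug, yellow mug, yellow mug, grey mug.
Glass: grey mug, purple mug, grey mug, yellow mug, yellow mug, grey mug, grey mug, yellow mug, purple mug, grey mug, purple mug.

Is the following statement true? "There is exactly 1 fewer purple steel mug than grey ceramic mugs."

False

purple steel mugs: 2.
grey ceramic mugs: 6.
The claim requires 6 − 2 (= 4) to equal 1, which does not hold.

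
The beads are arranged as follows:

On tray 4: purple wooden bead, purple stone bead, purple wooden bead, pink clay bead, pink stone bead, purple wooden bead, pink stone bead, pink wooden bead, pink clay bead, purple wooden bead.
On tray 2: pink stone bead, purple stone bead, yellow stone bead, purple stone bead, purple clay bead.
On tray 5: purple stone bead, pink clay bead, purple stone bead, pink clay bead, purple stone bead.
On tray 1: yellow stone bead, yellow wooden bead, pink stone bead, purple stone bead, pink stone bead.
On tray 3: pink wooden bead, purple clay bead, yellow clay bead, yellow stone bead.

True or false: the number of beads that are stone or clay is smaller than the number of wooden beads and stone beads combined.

False

beads that are stone or clay: 22.
wooden beads: 7; stone beads: 15; combined: 7 + 15 = 22.
The claim requires 22 < 22, which does not hold.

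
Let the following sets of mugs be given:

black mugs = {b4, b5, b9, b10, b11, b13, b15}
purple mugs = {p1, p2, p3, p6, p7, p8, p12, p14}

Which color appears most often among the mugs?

purple

Counts by color: purple 8, black 7.
The maximum is 8, held uniquely by purple.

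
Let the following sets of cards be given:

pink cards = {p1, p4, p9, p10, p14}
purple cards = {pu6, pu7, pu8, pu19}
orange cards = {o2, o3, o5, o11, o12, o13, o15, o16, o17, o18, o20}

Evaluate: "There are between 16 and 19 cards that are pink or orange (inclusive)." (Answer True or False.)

True

There are 16 cards that are pink or orange.
The claim requires 16 ≤ 16 ≤ 19, which holds.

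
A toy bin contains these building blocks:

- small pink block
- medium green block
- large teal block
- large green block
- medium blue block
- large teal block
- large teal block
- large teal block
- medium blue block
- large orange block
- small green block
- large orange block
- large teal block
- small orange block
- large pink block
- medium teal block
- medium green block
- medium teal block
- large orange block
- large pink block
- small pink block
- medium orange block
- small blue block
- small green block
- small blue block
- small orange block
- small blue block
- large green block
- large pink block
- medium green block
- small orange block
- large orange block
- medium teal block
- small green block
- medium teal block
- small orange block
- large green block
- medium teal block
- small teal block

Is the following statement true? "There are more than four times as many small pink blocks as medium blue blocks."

|small pink blocks| = 2.
|medium blue blocks| = 2.
The claim requires 2 > 4 × 2 = 8, which does not hold.

False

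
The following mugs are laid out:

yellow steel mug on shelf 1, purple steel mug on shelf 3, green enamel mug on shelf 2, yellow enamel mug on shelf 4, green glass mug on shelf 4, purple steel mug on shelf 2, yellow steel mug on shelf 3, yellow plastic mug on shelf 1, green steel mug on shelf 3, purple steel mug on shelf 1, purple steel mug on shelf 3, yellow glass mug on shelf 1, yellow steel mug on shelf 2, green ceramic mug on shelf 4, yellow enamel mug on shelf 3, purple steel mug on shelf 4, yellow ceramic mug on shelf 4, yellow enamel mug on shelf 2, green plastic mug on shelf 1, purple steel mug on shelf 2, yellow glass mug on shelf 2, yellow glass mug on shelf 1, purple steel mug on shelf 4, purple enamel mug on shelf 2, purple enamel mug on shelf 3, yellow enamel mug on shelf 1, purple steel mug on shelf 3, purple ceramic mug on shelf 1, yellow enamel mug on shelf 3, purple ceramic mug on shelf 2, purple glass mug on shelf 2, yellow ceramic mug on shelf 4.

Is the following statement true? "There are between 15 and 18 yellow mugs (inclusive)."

False

yellow mugs: 14.
The claim requires 15 ≤ 14 ≤ 18, which does not hold.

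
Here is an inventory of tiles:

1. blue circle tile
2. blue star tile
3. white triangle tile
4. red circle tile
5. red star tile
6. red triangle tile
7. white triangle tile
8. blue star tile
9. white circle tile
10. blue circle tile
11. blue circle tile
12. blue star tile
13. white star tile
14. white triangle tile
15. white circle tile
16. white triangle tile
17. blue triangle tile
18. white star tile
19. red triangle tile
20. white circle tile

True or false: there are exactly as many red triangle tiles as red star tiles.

False

|red triangle tiles| = 2.
|red star tiles| = 1.
The claim requires 2 = 1, which does not hold.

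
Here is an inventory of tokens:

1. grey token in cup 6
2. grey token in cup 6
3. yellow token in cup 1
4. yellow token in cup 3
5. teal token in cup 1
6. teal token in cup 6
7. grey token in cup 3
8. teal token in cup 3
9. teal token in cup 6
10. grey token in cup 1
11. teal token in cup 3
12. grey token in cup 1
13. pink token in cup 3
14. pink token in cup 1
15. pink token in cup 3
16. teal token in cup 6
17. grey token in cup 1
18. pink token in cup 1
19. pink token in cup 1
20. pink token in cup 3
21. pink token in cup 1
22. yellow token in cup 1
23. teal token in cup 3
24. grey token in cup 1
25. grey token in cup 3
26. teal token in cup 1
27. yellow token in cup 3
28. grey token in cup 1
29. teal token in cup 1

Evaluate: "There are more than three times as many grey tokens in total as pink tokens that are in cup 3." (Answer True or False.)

False

grey tokens: 9.
pink tokens in cup 3: 3.
The claim requires 9 > 3 × 3 = 9, which does not hold.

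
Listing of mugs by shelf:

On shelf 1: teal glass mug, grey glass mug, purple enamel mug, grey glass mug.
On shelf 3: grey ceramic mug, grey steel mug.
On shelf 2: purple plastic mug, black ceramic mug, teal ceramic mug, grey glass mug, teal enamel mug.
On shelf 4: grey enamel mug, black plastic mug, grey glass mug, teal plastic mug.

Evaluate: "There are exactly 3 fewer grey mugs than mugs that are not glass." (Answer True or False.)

True

grey mugs: 7.
mugs that are not glass: 10.
The claim requires 10 − 7 (= 3) to equal 3, which holds.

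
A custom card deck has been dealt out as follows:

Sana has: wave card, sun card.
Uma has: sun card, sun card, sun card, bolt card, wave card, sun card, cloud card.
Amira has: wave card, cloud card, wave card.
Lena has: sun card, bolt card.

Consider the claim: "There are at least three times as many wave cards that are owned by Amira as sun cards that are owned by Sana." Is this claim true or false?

Count of wave cards owned by Amira: 2.
Count of sun cards owned by Sana: 1.
The claim requires 2 ≥ 3 × 1 = 3, which does not hold.

False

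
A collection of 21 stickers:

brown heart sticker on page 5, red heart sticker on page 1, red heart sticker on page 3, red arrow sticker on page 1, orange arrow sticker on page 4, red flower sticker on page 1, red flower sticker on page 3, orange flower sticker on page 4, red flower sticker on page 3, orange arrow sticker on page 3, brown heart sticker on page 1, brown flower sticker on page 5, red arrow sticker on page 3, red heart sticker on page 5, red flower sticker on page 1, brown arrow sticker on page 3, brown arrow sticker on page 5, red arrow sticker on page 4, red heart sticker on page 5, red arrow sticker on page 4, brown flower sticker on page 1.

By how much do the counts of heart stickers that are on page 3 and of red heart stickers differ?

3

heart stickers on page 3: 1. red heart stickers: 4.
|1 − 4| = 4 − 1 = 3.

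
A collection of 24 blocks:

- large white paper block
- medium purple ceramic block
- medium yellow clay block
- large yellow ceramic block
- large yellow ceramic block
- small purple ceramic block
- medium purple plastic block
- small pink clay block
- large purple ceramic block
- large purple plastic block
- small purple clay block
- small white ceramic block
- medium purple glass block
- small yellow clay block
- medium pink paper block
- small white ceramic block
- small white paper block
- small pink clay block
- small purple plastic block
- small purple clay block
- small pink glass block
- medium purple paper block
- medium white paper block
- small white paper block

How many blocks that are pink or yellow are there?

8

pink: 4; yellow: 4; together 4 + 4 = 8.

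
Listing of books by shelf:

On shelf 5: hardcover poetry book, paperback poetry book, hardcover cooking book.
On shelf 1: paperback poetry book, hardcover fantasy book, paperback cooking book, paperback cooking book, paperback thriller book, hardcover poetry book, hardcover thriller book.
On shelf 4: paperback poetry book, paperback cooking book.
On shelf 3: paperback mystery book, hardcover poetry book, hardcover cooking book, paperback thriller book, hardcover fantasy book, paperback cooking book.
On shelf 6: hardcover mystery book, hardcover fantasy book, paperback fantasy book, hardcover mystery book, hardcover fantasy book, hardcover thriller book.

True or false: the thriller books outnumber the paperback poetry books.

True

thriller books: 4.
paperback poetry books: 3.
The claim requires 4 > 3, which holds.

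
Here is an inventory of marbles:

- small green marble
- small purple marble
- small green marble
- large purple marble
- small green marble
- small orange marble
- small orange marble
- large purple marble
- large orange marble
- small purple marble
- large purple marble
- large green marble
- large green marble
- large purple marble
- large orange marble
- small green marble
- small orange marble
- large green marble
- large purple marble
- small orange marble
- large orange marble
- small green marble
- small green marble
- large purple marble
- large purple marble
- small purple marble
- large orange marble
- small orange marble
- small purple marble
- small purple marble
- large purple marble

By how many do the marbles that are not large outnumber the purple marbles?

3

marbles that are not large: 16.
purple marbles: 13.
16 − 13 = 3.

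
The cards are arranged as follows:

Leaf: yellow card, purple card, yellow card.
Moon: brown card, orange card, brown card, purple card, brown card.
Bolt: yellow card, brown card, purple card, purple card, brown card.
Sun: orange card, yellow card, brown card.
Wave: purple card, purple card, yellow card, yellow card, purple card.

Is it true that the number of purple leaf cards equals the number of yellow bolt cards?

True

purple leaf cards: 1.
yellow bolt cards: 1.
The claim requires 1 = 1, which holds.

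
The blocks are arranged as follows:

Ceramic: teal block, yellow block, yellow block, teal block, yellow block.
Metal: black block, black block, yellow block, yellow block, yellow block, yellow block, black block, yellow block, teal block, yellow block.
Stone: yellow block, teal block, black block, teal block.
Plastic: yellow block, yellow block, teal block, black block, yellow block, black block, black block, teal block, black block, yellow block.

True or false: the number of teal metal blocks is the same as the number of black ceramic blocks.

False

There is 1 teal metal block.
There are 0 black ceramic blocks.
The claim requires 1 = 0, which does not hold.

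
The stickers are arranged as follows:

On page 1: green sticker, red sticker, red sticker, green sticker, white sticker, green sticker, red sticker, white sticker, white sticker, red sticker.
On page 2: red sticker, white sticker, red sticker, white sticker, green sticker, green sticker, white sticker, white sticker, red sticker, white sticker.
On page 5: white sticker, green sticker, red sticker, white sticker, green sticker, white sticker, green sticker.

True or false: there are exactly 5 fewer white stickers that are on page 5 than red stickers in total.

|white stickers on page 5| = 3.
|red stickers| = 8.
The claim requires 8 − 3 (= 5) to equal 5, which holds.

True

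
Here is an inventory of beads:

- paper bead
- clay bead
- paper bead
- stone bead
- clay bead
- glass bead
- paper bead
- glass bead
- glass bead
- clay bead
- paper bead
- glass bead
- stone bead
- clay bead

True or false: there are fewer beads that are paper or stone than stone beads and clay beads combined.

False

beads that are paper or stone: 6.
stone beads: 2; clay beads: 4; combined: 2 + 4 = 6.
The claim requires 6 < 6, which does not hold.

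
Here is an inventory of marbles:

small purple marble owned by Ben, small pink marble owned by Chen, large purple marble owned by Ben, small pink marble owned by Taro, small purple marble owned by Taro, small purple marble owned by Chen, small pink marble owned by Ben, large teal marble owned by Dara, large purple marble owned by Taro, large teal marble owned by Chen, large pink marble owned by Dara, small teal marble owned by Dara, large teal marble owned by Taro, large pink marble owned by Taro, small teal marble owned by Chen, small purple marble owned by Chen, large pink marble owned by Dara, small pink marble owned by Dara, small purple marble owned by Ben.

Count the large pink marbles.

3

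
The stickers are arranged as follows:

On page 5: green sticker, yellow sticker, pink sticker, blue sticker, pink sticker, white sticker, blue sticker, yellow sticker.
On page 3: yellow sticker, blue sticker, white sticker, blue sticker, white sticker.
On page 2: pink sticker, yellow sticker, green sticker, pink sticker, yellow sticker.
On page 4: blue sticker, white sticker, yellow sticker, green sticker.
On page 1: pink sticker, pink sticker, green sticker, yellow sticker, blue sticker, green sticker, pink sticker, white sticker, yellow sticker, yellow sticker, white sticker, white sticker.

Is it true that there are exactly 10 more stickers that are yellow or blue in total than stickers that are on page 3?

True

|stickers that are yellow or blue| = 15.
|stickers on page 3| = 5.
The claim requires 15 − 5 (= 10) to equal 10, which holds.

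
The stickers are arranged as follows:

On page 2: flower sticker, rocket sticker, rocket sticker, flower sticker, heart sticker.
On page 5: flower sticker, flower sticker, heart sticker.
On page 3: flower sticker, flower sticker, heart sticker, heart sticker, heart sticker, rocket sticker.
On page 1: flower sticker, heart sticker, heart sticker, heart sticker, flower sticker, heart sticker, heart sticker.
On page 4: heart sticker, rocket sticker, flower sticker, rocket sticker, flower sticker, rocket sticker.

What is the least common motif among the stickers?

Counts by motif: heart 11, flower 10, rocket 6.
The minimum is 6, held uniquely by rocket.

rocket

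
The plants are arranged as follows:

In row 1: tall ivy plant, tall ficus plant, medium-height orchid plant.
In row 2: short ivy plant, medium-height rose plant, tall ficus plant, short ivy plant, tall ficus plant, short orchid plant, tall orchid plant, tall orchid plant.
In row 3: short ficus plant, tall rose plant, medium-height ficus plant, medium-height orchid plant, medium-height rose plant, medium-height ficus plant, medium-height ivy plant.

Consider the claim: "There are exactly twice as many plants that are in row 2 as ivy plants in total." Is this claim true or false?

True

|plants in row 2| = 8.
|ivy plants| = 4.
The claim requires 8 = 2 × 4 = 8, which holds.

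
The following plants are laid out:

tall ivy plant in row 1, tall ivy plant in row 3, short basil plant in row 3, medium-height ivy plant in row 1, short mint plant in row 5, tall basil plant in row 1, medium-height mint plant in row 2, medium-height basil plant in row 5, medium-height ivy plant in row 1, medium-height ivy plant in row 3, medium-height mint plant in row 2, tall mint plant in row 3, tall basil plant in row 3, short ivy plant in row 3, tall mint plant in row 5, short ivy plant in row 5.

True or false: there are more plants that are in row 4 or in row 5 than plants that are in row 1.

False

plants in row 4 or in row 5: 4.
plants in row 1: 4.
The claim requires 4 > 4, which does not hold.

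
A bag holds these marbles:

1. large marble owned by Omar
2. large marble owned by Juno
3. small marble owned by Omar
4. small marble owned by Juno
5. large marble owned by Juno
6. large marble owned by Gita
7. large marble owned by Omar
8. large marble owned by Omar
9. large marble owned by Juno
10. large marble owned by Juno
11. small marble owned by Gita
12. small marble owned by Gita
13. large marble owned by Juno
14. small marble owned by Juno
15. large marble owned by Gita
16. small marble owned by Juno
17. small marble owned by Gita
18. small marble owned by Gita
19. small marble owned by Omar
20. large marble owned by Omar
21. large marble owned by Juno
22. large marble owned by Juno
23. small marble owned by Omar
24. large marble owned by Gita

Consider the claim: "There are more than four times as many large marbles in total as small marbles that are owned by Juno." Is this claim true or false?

There are 14 large marbles.
Count of small marbles owned by Juno: 3.
The claim requires 14 > 4 × 3 = 12, which holds.

True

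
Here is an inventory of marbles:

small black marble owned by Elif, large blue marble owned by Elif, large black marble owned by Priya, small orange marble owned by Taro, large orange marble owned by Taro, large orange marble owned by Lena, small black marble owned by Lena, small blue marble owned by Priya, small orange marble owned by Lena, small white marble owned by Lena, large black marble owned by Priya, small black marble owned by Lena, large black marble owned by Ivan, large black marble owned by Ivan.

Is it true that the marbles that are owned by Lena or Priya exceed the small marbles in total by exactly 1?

marbles owned by Lena or Priya: 8.
small marbles: 7.
The claim requires 8 − 7 (= 1) to equal 1, which holds.

True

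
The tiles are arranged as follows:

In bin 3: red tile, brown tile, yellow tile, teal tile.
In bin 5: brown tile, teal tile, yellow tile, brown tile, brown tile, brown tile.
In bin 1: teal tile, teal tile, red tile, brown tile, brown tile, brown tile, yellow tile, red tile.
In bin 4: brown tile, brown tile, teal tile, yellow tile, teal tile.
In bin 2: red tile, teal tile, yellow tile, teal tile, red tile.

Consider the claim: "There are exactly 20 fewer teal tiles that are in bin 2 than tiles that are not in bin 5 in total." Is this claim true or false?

|teal tiles in bin 2| = 2.
|tiles that are not in bin 5| = 22.
The claim requires 22 − 2 (= 20) to equal 20, which holds.

True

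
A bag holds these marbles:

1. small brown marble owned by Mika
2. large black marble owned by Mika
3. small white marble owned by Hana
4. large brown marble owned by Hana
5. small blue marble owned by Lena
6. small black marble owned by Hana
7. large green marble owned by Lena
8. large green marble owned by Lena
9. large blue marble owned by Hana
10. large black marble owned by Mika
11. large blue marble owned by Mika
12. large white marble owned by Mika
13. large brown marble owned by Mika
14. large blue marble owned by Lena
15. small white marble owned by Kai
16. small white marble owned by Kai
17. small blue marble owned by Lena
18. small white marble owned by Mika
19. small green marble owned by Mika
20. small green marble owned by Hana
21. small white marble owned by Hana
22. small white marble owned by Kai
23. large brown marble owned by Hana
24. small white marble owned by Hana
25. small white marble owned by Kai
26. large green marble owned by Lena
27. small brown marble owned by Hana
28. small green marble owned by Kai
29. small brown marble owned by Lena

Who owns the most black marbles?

Counts by owner (restricted to black marbles): Mika→2, Hana→1, Kai→0, Lena→0.
The maximum is 2, held uniquely by Mika.

Mika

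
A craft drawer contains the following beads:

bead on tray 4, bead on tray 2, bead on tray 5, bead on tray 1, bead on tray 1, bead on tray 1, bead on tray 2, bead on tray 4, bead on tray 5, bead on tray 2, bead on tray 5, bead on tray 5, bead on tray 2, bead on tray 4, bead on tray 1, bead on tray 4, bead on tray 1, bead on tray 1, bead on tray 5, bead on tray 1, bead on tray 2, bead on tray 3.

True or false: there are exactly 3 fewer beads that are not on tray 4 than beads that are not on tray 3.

True

|beads that are not on tray 4| = 18.
|beads that are not on tray 3| = 21.
The claim requires 21 − 18 (= 3) to equal 3, which holds.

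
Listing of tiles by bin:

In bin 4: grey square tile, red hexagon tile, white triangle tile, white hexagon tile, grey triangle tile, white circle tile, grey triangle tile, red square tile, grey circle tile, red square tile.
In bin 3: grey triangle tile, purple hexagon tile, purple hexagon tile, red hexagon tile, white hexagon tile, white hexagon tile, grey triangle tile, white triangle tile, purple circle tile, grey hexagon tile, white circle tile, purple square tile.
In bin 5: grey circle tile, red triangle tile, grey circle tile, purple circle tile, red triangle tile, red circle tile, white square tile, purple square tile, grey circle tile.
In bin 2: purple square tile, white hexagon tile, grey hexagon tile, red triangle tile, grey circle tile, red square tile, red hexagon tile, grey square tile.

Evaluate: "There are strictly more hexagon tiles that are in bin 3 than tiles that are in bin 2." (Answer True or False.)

|hexagon tiles in bin 3| = 6.
|tiles in bin 2| = 8.
The claim requires 6 > 8, which does not hold.

False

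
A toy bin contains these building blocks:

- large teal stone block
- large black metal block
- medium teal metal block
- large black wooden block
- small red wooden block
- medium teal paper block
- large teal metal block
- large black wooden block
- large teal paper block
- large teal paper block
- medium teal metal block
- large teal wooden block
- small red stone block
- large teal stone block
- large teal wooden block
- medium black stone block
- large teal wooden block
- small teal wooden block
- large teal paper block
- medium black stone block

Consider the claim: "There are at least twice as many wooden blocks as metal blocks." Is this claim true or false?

wooden blocks: 7.
metal blocks: 4.
The claim requires 7 ≥ 2 × 4 = 8, which does not hold.

False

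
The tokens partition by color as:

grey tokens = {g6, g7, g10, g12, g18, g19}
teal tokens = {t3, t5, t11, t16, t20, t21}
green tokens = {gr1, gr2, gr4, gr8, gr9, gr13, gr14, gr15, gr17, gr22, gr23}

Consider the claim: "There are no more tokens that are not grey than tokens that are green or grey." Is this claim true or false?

True

|tokens that are not grey| = 17.
|tokens that are green or grey| = 17.
The claim requires 17 ≤ 17, which holds.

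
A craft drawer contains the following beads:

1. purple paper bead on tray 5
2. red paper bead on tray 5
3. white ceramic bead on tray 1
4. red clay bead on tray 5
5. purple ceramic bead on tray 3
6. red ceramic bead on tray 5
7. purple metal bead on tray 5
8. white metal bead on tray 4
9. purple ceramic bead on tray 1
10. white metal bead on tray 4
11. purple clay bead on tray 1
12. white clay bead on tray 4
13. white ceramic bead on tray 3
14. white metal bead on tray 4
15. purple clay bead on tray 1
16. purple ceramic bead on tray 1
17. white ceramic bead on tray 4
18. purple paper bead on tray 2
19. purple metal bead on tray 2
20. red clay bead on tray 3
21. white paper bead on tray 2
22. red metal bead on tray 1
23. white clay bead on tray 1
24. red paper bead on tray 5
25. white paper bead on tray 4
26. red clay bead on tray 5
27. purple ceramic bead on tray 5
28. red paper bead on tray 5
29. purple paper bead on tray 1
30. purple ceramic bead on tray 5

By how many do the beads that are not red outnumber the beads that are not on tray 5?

2

beads that are not red: 22.
beads that are not on tray 5: 20.
22 − 20 = 2.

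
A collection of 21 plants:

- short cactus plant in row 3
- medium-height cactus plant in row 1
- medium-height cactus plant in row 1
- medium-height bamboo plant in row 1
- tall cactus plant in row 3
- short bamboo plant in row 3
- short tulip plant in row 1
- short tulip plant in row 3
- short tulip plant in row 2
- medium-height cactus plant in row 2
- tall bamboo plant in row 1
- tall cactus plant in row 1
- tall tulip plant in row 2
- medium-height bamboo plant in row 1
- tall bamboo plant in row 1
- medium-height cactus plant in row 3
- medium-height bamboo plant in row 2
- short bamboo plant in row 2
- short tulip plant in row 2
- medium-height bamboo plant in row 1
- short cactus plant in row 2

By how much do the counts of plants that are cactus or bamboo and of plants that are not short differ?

3

plants that are cactus or bamboo: 16. plants that are not short: 13.
|16 − 13| = 16 − 13 = 3.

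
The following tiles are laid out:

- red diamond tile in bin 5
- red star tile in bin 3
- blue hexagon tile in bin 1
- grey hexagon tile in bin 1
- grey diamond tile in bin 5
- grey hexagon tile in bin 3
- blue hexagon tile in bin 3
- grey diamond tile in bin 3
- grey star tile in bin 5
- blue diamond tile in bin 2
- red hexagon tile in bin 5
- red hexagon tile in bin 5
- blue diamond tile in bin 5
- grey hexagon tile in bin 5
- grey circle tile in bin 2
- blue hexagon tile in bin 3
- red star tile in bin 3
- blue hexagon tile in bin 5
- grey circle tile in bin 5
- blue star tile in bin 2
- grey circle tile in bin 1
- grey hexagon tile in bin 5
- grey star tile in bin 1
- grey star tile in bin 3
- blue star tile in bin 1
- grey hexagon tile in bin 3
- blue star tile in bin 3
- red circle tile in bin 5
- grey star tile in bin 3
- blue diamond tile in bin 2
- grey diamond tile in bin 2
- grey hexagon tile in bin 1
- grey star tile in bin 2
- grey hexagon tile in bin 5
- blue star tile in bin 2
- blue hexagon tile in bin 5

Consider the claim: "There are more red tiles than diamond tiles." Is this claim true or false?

False

red tiles: 6.
diamond tiles: 7.
The claim requires 6 > 7, which does not hold.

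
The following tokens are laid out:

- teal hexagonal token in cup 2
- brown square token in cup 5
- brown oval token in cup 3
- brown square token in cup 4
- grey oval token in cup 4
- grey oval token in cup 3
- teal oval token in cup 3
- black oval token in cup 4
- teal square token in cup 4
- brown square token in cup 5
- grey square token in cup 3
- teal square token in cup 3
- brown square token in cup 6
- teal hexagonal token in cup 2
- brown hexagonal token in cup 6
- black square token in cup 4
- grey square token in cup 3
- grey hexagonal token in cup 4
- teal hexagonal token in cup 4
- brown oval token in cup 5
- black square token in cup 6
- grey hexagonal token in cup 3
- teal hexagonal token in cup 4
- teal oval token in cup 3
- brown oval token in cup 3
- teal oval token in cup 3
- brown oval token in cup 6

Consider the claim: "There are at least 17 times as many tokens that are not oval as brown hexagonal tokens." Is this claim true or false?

tokens that are not oval: 17.
brown hexagonal tokens: 1.
The claim requires 17 ≥ 17 × 1 = 17, which holds.

True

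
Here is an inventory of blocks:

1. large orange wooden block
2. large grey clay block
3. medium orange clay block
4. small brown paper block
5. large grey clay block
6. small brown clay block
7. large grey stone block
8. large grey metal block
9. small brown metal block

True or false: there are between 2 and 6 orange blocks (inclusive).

|orange blocks| = 2.
The claim requires 2 ≤ 2 ≤ 6, which holds.

True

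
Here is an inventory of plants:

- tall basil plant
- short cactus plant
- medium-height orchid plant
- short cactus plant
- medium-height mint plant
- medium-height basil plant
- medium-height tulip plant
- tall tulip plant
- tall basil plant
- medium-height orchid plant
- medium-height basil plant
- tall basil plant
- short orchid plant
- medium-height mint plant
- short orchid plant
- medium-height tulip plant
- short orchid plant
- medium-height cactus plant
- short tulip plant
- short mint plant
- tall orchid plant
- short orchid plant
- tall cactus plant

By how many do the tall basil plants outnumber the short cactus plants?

1

tall basil plants: 3.
short cactus plants: 2.
3 − 2 = 1.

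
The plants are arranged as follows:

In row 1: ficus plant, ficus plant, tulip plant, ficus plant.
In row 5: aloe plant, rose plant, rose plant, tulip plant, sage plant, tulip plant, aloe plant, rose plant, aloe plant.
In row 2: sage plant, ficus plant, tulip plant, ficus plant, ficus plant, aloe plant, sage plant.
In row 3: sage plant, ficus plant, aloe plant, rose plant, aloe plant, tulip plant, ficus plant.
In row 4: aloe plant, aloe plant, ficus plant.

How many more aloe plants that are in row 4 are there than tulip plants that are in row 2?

1

aloe plants in row 4: 2.
tulip plants in row 2: 1.
2 − 1 = 1.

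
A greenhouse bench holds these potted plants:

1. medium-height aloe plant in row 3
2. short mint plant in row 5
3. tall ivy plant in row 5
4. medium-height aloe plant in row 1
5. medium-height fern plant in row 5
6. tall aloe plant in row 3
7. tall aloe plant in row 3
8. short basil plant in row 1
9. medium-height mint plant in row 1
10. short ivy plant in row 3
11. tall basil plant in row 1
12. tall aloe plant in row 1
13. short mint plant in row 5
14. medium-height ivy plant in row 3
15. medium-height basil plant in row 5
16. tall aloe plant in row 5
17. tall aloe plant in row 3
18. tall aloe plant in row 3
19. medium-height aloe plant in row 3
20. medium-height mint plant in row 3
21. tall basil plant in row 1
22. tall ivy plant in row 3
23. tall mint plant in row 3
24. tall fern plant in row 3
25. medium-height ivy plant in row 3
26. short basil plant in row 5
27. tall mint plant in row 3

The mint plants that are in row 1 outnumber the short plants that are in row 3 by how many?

mint plants in row 1: 1.
short plants in row 3: 1.
1 − 1 = 0.

0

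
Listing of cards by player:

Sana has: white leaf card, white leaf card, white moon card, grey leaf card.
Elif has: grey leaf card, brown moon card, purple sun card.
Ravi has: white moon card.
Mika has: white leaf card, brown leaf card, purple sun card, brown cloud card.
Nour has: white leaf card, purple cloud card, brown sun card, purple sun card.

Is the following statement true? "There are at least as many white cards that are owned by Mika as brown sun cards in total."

True

Count of white cards owned by Mika: 1.
There is 1 brown sun card.
The claim requires 1 ≥ 1, which holds.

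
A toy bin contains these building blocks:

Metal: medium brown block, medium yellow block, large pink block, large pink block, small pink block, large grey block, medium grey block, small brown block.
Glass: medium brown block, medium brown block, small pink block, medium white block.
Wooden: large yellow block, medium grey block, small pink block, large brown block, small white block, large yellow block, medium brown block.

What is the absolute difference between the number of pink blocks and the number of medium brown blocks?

pink blocks: 5. medium brown blocks: 4.
|5 − 4| = 5 − 4 = 1.

1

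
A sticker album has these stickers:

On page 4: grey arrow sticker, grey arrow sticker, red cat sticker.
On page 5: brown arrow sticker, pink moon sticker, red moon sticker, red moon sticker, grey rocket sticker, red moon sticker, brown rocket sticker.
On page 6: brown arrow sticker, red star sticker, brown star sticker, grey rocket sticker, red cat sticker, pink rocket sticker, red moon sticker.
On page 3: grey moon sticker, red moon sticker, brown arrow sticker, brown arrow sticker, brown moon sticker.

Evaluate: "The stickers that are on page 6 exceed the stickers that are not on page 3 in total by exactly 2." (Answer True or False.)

There are 7 stickers on page 6.
There are 17 stickers that are not on page 3.
The claim requires 7 − 17 (= -10) to equal 2, which does not hold.

False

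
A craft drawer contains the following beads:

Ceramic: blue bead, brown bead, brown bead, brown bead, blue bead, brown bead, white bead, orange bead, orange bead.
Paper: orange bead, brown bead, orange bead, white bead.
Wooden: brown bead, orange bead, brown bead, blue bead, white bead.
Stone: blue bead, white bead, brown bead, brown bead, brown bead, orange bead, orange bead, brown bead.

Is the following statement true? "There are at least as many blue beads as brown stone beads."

True

blue beads: 4.
brown stone beads: 4.
The claim requires 4 ≥ 4, which holds.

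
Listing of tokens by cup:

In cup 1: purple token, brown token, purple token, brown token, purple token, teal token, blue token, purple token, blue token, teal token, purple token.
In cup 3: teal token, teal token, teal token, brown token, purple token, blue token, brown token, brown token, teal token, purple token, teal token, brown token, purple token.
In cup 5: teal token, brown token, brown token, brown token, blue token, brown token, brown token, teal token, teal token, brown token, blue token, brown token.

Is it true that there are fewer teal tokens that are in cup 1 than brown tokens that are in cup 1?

False

|teal tokens in cup 1| = 2.
|brown tokens in cup 1| = 2.
The claim requires 2 < 2, which does not hold.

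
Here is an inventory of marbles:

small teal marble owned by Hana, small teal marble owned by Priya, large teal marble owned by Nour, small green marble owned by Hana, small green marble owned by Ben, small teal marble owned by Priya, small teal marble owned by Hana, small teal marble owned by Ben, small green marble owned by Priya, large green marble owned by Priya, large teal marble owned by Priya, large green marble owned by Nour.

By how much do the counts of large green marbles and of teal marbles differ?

large green marbles: 2. teal marbles: 7.
|2 − 7| = 7 − 2 = 5.

5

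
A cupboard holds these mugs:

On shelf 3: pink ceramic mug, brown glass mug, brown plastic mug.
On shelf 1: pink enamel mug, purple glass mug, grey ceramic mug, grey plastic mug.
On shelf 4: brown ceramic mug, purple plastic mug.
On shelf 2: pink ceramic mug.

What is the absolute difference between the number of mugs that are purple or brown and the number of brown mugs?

2

mugs that are purple or brown: 5. brown mugs: 3.
|5 − 3| = 5 − 3 = 2.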